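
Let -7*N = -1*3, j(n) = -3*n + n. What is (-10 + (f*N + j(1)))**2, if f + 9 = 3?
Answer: 10404/49 ≈ 212.33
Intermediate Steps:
f = -6 (f = -9 + 3 = -6)
j(n) = -2*n
N = 3/7 (N = -(-1)*3/7 = -1/7*(-3) = 3/7 ≈ 0.42857)
(-10 + (f*N + j(1)))**2 = (-10 + (-6*3/7 - 2*1))**2 = (-10 + (-18/7 - 2))**2 = (-10 - 32/7)**2 = (-102/7)**2 = 10404/49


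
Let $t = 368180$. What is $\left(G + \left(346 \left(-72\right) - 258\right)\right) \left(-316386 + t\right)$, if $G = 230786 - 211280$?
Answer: $-293361216$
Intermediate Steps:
$G = 19506$
$\left(G + \left(346 \left(-72\right) - 258\right)\right) \left(-316386 + t\right) = \left(19506 + \left(346 \left(-72\right) - 258\right)\right) \left(-316386 + 368180\right) = \left(19506 - 25170\right) 51794 = \left(-5664\right) 51794 = -293361216$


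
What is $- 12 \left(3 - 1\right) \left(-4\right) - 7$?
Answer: $89$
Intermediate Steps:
$- 12 \left(3 - 1\right) \left(-4\right) - 7 = - 12 \cdot 2 \left(-4\right) - 7 = \left(-12\right) \left(-8\right) - 7 = 96 - 7 = 89$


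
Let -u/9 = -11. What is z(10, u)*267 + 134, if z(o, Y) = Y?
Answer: 26567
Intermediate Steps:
u = 99 (u = -9*(-11) = 99)
z(10, u)*267 + 134 = 99*267 + 134 = 26433 + 134 = 26567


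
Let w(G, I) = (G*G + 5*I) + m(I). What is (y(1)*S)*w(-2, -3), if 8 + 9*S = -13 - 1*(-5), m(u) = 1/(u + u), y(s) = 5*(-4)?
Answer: -10720/27 ≈ -397.04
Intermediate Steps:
y(s) = -20
m(u) = 1/(2*u)
S = -16/9 (S = -8/9 + (-13 - 1*(-5))/9 = -8/9 + (-13 + 5)/9 = -8/9 + (⅑)*(-8) = -8/9 - 8/9 = -16/9 ≈ -1.7778)
w(G, I) = G² + 1/(2*I) + 5*I (w(G, I) = (G*G + 5*I) + 1/(2*I) = (G² + 5*I) + 1/(2*I) = G² + 1/(2*I) + 5*I)
(y(1)*S)*w(-2, -3) = (-20*(-16/9))*((-2)² + (½)/(-3) + 5*(-3)) = 320*(4 + (½)*(-⅓) - 15)/9 = 320*(4 - ⅙ - 15)/9 = (320/9)*(-67/6) = -10720/27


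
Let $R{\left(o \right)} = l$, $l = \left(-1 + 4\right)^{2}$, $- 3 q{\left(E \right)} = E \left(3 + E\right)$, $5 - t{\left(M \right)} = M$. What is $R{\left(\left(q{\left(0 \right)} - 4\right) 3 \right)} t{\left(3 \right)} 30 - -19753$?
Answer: $20293$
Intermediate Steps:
$t{\left(M \right)} = 5 - M$
$q{\left(E \right)} = - \frac{E \left(3 + E\right)}{3}$
$l = 9$ ($l = 3^{2} = 9$)
$R{\left(o \right)} = 9$
$R{\left(\left(q{\left(0 \right)} - 4\right) 3 \right)} t{\left(3 \right)} 30 - -19753 = 9 \left(5 - 3\right) 30 - -19753 = 9 \left(5 - 3\right) 30 + 19753 = 9 \cdot 2 \cdot 30 + 19753 = 18 \cdot 30 + 19753 = 540 + 19753 = 20293$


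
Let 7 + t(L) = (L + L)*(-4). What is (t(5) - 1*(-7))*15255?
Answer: -610200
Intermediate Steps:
t(L) = -7 - 8*L (t(L) = -7 + (L + L)*(-4) = -7 + (2*L)*(-4) = -7 - 8*L)
(t(5) - 1*(-7))*15255 = ((-7 - 8*5) - 1*(-7))*15255 = ((-7 - 40) + 7)*15255 = (-47 + 7)*15255 = -40*15255 = -610200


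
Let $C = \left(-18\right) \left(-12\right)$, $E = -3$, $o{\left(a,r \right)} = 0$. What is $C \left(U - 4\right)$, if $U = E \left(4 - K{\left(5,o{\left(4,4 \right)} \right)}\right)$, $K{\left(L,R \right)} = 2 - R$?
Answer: $-2160$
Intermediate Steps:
$C = 216$
$U = -6$ ($U = - 3 \left(4 - \left(2 - 0\right)\right) = - 3 \left(4 - \left(2 + 0\right)\right) = - 3 \left(4 - 2\right) = \left(-3\right) 2 = -6$)
$C \left(U - 4\right) = 216 \left(-6 - 4\right) = 216 \left(-10\right) = -2160$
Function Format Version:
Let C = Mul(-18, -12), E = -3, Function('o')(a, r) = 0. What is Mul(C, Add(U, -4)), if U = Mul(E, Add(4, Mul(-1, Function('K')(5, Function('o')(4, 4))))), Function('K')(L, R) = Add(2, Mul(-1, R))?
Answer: -2160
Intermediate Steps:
C = 216
U = -6 (U = Mul(-3, Add(4, Mul(-1, Add(2, Mul(-1, 0))))) = Mul(-3, Add(4, Mul(-1, Add(2, 0)))) = Mul(-3, Add(4, Mul(-1, 2))) = Mul(-3, Add(4, -2)) = Mul(-3, 2) = -6)
Mul(C, Add(U, -4)) = Mul(216, Add(-6, -4)) = Mul(216, -10) = -2160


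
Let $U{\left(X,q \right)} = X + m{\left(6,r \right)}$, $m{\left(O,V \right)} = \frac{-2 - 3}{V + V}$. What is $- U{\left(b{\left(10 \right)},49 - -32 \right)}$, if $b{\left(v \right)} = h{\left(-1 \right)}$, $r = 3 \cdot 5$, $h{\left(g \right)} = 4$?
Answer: $- \frac{23}{6} \approx -3.8333$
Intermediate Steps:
$r = 15$
$m{\left(O,V \right)} = - \frac{5}{2 V}$
$b{\left(v \right)} = 4$
$U{\left(X,q \right)} = - \frac{1}{6} + X$ ($U{\left(X,q \right)} = X - \frac{5}{2 \cdot 15} = X - \frac{1}{6} = - \frac{1}{6} + X$)
$- U{\left(b{\left(10 \right)},49 - -32 \right)} = - (- \frac{1}{6} + 4) = \left(-1\right) \frac{23}{6} = - \frac{23}{6}$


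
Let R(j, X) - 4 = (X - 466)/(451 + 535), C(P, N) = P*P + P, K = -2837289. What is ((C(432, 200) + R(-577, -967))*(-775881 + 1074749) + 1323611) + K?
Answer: 27560819921264/493 ≈ 5.5904e+10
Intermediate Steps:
C(P, N) = P + P**2 (C(P, N) = P**2 + P = P + P**2)
R(j, X) = 1739/493 + X/986 (R(j, X) = 4 + (X - 466)/(451 + 535) = 4 + (-466 + X)/986 = 4 + (-466 + X)*(1/986) = 4 + (-233/493 + X/986) = 1739/493 + X/986)
((C(432, 200) + R(-577, -967))*(-775881 + 1074749) + 1323611) + K = ((432*(1 + 432) + (1739/493 + (1/986)*(-967)))*(-775881 + 1074749) + 1323611) - 2837289 = ((432*433 + (1739/493 - 967/986))*298868 + 1323611) - 2837289 = ((187056 + 2511/986)*298868 + 1323611) - 2837289 = ((184439727/986)*298868 + 1323611) - 2837289 = (27561566164518/493 + 1323611) - 2837289 = 27562218704741/493 - 2837289 = 27560819921264/493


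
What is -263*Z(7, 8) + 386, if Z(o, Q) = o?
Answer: -1455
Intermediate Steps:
-263*Z(7, 8) + 386 = -263*7 + 386 = -1841 + 386 = -1455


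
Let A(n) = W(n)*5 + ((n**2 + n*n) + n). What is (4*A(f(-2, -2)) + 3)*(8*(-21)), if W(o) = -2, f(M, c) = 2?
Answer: -504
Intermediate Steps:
A(n) = -10 + n + 2*n**2 (A(n) = -2*5 + ((n**2 + n*n) + n) = -10 + ((n**2 + n**2) + n) = -10 + (2*n**2 + n) = -10 + (n + 2*n**2) = -10 + n + 2*n**2)
(4*A(f(-2, -2)) + 3)*(8*(-21)) = (4*(-10 + 2 + 2*2**2) + 3)*(8*(-21)) = (4*(-10 + 2 + 2*4) + 3)*(-168) = (4*(-10 + 2 + 8) + 3)*(-168) = (4*0 + 3)*(-168) = (0 + 3)*(-168) = 3*(-168) = -504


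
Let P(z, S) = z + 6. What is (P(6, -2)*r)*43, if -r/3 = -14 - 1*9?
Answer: 35604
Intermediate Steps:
P(z, S) = 6 + z
r = 69 (r = -3*(-14 - 1*9) = -3*(-14 - 9) = -3*(-23) = 69)
(P(6, -2)*r)*43 = ((6 + 6)*69)*43 = (12*69)*43 = 828*43 = 35604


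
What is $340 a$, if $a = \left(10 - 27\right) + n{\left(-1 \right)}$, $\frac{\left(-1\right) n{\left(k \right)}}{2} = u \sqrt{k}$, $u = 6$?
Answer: $-5780 - 4080 i \approx -5780.0 - 4080.0 i$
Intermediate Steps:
$n{\left(k \right)} = - 12 \sqrt{k}$ ($n{\left(k \right)} = - 2 \cdot 6 \sqrt{k} = - 12 \sqrt{k}$)
$a = -17 - 12 i$ ($a = \left(10 - 27\right) - 12 \sqrt{-1} = -17 - 12 i \approx -17.0 - 12.0 i$)
$340 a = 340 \left(-17 - 12 i\right) = -5780 - 4080 i$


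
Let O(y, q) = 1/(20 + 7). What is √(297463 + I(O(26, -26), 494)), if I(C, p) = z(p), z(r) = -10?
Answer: √297453 ≈ 545.39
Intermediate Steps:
O(y, q) = 1/27
I(C, p) = -10
√(297463 + I(O(26, -26), 494)) = √(297463 - 10) = √297453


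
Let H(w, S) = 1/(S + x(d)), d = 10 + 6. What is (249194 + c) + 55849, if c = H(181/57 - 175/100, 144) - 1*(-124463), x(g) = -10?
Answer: 57553805/134 ≈ 4.2951e+5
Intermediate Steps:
d = 16
H(w, S) = 1/(-10 + S) (H(w, S) = 1/(S - 10) = 1/(-10 + S))
c = 16678043/134 (c = 1/(-10 + 144) - 1*(-124463) = 1/134 + 124463 = 16678043/134 ≈ 1.2446e+5)
(249194 + c) + 55849 = (249194 + 16678043/134) + 55849 = 50070039/134 + 55849 = 57553805/134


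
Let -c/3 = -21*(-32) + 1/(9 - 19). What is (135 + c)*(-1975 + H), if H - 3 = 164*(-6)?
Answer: 27796746/5 ≈ 5.5594e+6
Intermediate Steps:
H = -981 (H = 3 + 164*(-6) = 3 - 984 = -981)
c = -20157/10 (c = -3*(-21*(-32) + 1/(9 - 19)) = -3*(672 + 1/(-10)) = -3*(672 - ⅒) = -3*6719/10 = -20157/10 ≈ -2015.7)
(135 + c)*(-1975 + H) = (135 - 20157/10)*(-1975 - 981) = -18807/10*(-2956) = 27796746/5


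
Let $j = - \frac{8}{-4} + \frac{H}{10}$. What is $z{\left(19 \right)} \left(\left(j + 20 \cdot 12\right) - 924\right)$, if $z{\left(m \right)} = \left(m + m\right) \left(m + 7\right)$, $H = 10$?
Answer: $-672828$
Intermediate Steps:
$j = 3$ ($j = - \frac{8}{-4} + \frac{10}{10} = \left(-8\right) \left(- \frac{1}{4}\right) + 10 \cdot \frac{1}{10} = 2 + 1 = 3$)
$z{\left(m \right)} = 2 m \left(7 + m\right)$
$z{\left(19 \right)} \left(\left(j + 20 \cdot 12\right) - 924\right) = 2 \cdot 19 \left(7 + 19\right) \left(\left(3 + 20 \cdot 12\right) - 924\right) = 2 \cdot 19 \cdot 26 \left(\left(3 + 240\right) - 924\right) = 988 \left(243 - 924\right) = 988 \left(-681\right) = -672828$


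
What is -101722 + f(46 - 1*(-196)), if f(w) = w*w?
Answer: -43158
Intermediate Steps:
f(w) = w**2
-101722 + f(46 - 1*(-196)) = -101722 + (46 - 1*(-196))**2 = -101722 + (46 + 196)**2 = -101722 + 242**2 = -101722 + 58564 = -43158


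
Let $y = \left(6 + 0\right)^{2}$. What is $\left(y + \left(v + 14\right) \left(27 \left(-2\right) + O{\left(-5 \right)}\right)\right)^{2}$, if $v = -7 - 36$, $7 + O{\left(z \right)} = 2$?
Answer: $3052009$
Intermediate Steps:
$y = 36$ ($y = 6^{2} = 36$)
$O{\left(z \right)} = -5$ ($O{\left(z \right)} = -7 + 2 = -5$)
$v = -43$ ($v = -7 - 36 = -43$)
$\left(y + \left(v + 14\right) \left(27 \left(-2\right) + O{\left(-5 \right)}\right)\right)^{2} = \left(36 + \left(-43 + 14\right) \left(27 \left(-2\right) - 5\right)\right)^{2} = \left(36 - 29 \left(-54 - 5\right)\right)^{2} = \left(36 - -1711\right)^{2} = \left(36 + 1711\right)^{2} = 1747^{2} = 3052009$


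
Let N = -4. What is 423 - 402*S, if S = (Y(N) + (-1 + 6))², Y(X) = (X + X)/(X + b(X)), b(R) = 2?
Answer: -32139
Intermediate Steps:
Y(X) = 2*X/(2 + X) (Y(X) = (X + X)/(X + 2) = (2*X)/(2 + X) = 2*X/(2 + X))
S = 81 (S = (2*(-4)/(2 - 4) + (-1 + 6))² = (2*(-4)/(-2) + 5)² = (2*(-4)*(-½) + 5)² = (4 + 5)² = 9² = 81)
423 - 402*S = 423 - 402*81 = 423 - 32562 = -32139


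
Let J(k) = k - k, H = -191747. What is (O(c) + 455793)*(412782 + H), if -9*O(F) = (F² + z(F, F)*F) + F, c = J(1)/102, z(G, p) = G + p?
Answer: 100746205755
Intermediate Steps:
J(k) = 0
c = 0 (c = 0/102 = 0*(1/102) = 0)
O(F) = -F²/3 - F/9 (O(F) = -((F² + (F + F)*F) + F)/9 = -((F² + (2*F)*F) + F)/9 = -((F² + 2*F²) + F)/9 = -(3*F² + F)/9 = -(F + 3*F²)/9 = -F²/3 - F/9)
(O(c) + 455793)*(412782 + H) = (-⅑*0*(1 + 3*0) + 455793)*(412782 - 191747) = (-⅑*0*(1 + 0) + 455793)*221035 = (-⅑*0*1 + 455793)*221035 = (0 + 455793)*221035 = 455793*221035 = 100746205755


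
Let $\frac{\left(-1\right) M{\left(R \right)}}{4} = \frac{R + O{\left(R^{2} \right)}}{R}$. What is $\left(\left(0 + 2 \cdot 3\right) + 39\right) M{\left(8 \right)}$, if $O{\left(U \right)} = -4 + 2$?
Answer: $-135$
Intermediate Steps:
$O{\left(U \right)} = -2$
$M{\left(R \right)} = - \frac{4 \left(-2 + R\right)}{R}$ ($M{\left(R \right)} = - 4 \frac{R - 2}{R} = - 4 \frac{-2 + R}{R} = - \frac{4 \left(-2 + R\right)}{R}$)
$\left(\left(0 + 2 \cdot 3\right) + 39\right) M{\left(8 \right)} = \left(\left(0 + 2 \cdot 3\right) + 39\right) \left(-4 + \frac{8}{8}\right) = \left(\left(0 + 6\right) + 39\right) \left(-4 + 8 \cdot \frac{1}{8}\right) = \left(6 + 39\right) \left(-4 + 1\right) = 45 \left(-3\right) = -135$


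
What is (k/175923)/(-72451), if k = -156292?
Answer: 156292/12745797273 ≈ 1.2262e-5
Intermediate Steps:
(k/175923)/(-72451) = -156292/175923/(-72451) = -156292*1/175923*(-1/72451) = -156292/175923*(-1/72451) = 156292/12745797273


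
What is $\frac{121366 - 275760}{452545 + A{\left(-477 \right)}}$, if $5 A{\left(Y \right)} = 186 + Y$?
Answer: $- \frac{385985}{1131217} \approx -0.34121$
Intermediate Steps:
$A{\left(Y \right)} = \frac{186}{5} + \frac{Y}{5}$ ($A{\left(Y \right)} = \frac{186 + Y}{5} = \frac{186}{5} + \frac{Y}{5}$)
$\frac{121366 - 275760}{452545 + A{\left(-477 \right)}} = \frac{121366 - 275760}{452545 + \left(\frac{186}{5} + \frac{1}{5} \left(-477\right)\right)} = - \frac{154394}{452545 + \left(\frac{186}{5} - \frac{477}{5}\right)} = - \frac{154394}{452545 - \frac{291}{5}} = - \frac{154394}{\frac{2262434}{5}} = \left(-154394\right) \frac{5}{2262434} = - \frac{385985}{1131217}$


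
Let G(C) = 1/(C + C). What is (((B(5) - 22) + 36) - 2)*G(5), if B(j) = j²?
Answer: 37/10 ≈ 3.7000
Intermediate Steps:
G(C) = 1/(2*C)
(((B(5) - 22) + 36) - 2)*G(5) = (((5² - 22) + 36) - 2)*((½)/5) = (((25 - 22) + 36) - 2)*((½)*(⅕)) = ((3 + 36) - 2)*(⅒) = (39 - 2)*(⅒) = 37*(⅒) = 37/10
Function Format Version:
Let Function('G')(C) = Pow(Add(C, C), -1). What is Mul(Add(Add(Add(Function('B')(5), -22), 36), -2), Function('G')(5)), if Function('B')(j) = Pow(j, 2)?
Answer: Rational(37, 10) ≈ 3.7000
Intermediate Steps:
Function('G')(C) = Mul(Rational(1, 2), Pow(C, -1)) (Function('G')(C) = Pow(Mul(2, C), -1) = Mul(Rational(1, 2), Pow(C, -1)))
Mul(Add(Add(Add(Function('B')(5), -22), 36), -2), Function('G')(5)) = Mul(Add(Add(Add(Pow(5, 2), -22), 36), -2), Mul(Rational(1, 2), Pow(5, -1))) = Mul(Add(Add(Add(25, -22), 36), -2), Mul(Rational(1, 2), Rational(1, 5))) = Mul(Add(Add(3, 36), -2), Rational(1, 10)) = Mul(Add(39, -2), Rational(1, 10)) = Mul(37, Rational(1, 10)) = Rational(37, 10)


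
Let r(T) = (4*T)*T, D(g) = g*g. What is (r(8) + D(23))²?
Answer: 616225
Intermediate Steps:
D(g) = g²
r(T) = 4*T²
(r(8) + D(23))² = (4*8² + 23²)² = (4*64 + 529)² = (256 + 529)² = 785² = 616225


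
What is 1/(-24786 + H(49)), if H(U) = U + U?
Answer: -1/24688 ≈ -4.0505e-5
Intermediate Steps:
H(U) = 2*U
1/(-24786 + H(49)) = 1/(-24786 + 2*49) = 1/(-24786 + 98) = 1/(-24688) = -1/24688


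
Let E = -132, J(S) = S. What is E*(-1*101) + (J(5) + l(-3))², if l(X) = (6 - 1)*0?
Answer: 13357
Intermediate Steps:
l(X) = 0 (l(X) = 5*0 = 0)
E*(-1*101) + (J(5) + l(-3))² = -(-132)*101 + (5 + 0)² = -132*(-101) + 5² = 13332 + 25 = 13357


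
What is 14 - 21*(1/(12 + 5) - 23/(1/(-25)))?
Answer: -205058/17 ≈ -12062.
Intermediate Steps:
14 - 21*(1/(12 + 5) - 23/(1/(-25))) = 14 - 21*(1/17 - 23/(-1/25)) = 14 - 21*(1*(1/17) - 23*(-25)) = 14 - 21*(1/17 + 575) = 14 - 21*9776/17 = 14 - 205296/17 = -205058/17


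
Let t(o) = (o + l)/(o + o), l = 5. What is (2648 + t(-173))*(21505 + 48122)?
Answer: 31902255876/173 ≈ 1.8441e+8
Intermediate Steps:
t(o) = (5 + o)/(2*o) (t(o) = (o + 5)/(o + o) = (5 + o)/((2*o)) = (5 + o)*(1/(2*o)) = (5 + o)/(2*o))
(2648 + t(-173))*(21505 + 48122) = (2648 + (1/2)*(5 - 173)/(-173))*(21505 + 48122) = (2648 + (1/2)*(-1/173)*(-168))*69627 = (2648 + 84/173)*69627 = (458188/173)*69627 = 31902255876/173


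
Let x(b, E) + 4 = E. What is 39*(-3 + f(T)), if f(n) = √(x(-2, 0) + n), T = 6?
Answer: -117 + 39*√2 ≈ -61.846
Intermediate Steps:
x(b, E) = -4 + E
f(n) = √(-4 + n) (f(n) = √((-4 + 0) + n) = √(-4 + n))
39*(-3 + f(T)) = 39*(-3 + √(-4 + 6)) = 39*(-3 + √2) = -117 + 39*√2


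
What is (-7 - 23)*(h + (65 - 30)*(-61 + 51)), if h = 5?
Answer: 10350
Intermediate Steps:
(-7 - 23)*(h + (65 - 30)*(-61 + 51)) = (-7 - 23)*(5 + (65 - 30)*(-61 + 51)) = -30*(5 + 35*(-10)) = -30*(5 - 350) = -30*(-345) = 10350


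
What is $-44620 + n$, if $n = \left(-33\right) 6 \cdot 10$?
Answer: $-46600$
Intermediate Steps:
$n = -1980$ ($n = \left(-198\right) 10 = -1980$)
$-44620 + n = -44620 - 1980 = -46600$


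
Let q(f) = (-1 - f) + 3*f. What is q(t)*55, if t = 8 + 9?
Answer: 1815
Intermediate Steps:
t = 17
q(f) = -1 + 2*f
q(t)*55 = (-1 + 2*17)*55 = (-1 + 34)*55 = 33*55 = 1815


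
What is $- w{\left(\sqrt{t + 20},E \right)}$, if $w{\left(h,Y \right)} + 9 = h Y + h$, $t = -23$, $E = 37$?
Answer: $9 - 38 i \sqrt{3} \approx 9.0 - 65.818 i$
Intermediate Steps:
$w{\left(h,Y \right)} = -9 + h + Y h$ ($w{\left(h,Y \right)} = -9 + \left(h Y + h\right) = -9 + \left(Y h + h\right) = -9 + \left(h + Y h\right) = -9 + h + Y h$)
$- w{\left(\sqrt{t + 20},E \right)} = - (-9 + \sqrt{-23 + 20} + 37 \sqrt{-23 + 20}) = - (-9 + \sqrt{-3} + 37 \sqrt{-3}) = - (-9 + i \sqrt{3} + 37 i \sqrt{3}) = - (-9 + 38 i \sqrt{3}) = 9 - 38 i \sqrt{3}$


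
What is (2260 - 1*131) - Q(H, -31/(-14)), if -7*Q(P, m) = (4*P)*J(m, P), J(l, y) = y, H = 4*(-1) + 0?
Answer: 14967/7 ≈ 2138.1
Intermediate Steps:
H = -4 (H = -4 + 0 = -4)
Q(P, m) = -4*P**2/7 (Q(P, m) = -4*P*P/7 = -4*P**2/7)
(2260 - 1*131) - Q(H, -31/(-14)) = (2260 - 1*131) - (-4)*(-4)**2/7 = (2260 - 131) - (-4)*16/7 = 2129 - 1*(-64/7) = 2129 + 64/7 = 14967/7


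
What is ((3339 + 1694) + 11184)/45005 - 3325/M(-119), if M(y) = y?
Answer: 21653064/765085 ≈ 28.302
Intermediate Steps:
((3339 + 1694) + 11184)/45005 - 3325/M(-119) = ((3339 + 1694) + 11184)/45005 - 3325/(-119) = (5033 + 11184)*(1/45005) - 3325*(-1/119) = 16217*(1/45005) + 475/17 = 16217/45005 + 475/17 = 21653064/765085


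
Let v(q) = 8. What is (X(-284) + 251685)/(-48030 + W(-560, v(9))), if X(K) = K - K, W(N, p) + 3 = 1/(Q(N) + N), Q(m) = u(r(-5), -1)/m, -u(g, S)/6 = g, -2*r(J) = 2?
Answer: -39464963055/7531718779 ≈ -5.2398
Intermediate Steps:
r(J) = -1 (r(J) = -½*2 = -1)
u(g, S) = -6*g
Q(m) = 6/m (Q(m) = (-6*(-1))/m = 6/m)
W(N, p) = -3 + 1/(N + 6/N) (W(N, p) = -3 + 1/(6/N + N) = -3 + 1/(N + 6/N))
X(K) = 0
(X(-284) + 251685)/(-48030 + W(-560, v(9))) = (0 + 251685)/(-48030 + (-18 - 560 - 3*(-560)²)/(6 + (-560)²)) = 251685/(-48030 + (-18 - 560 - 3*313600)/(6 + 313600)) = 251685/(-48030 + (-18 - 560 - 940800)/313606) = 251685/(-48030 + (1/313606)*(-941378)) = 251685/(-48030 - 470689/156803) = 251685/(-7531718779/156803) = 251685*(-156803/7531718779) = -39464963055/7531718779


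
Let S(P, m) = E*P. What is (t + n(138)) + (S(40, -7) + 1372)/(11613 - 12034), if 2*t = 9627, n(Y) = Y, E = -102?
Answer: 4174579/842 ≈ 4957.9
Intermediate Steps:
S(P, m) = -102*P
t = 9627/2 (t = (½)*9627 = 9627/2 ≈ 4813.5)
(t + n(138)) + (S(40, -7) + 1372)/(11613 - 12034) = (9627/2 + 138) + (-102*40 + 1372)/(11613 - 12034) = 9903/2 + (-4080 + 1372)/(-421) = 9903/2 - 2708*(-1/421) = 9903/2 + 2708/421 = 4174579/842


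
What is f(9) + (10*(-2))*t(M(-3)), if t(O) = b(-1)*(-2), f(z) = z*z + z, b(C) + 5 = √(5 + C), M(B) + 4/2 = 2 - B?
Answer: -30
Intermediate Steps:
M(B) = -B (M(B) = -2 + (2 - B) = -B)
b(C) = -5 + √(5 + C)
f(z) = z + z² (f(z) = z² + z = z + z²)
t(O) = 6 (t(O) = (-5 + √(5 - 1))*(-2) = (-5 + √4)*(-2) = (-5 + 2)*(-2) = -3*(-2) = 6)
f(9) + (10*(-2))*t(M(-3)) = 9*(1 + 9) + (10*(-2))*6 = 9*10 - 20*6 = 90 - 120 = -30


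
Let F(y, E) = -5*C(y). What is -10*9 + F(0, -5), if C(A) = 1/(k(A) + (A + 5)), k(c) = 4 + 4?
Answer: -1175/13 ≈ -90.385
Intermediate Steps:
k(c) = 8
C(A) = 1/(13 + A) (C(A) = 1/(8 + (A + 5)) = 1/(8 + (5 + A)) = 1/(13 + A))
F(y, E) = -5/(13 + y)
-10*9 + F(0, -5) = -10*9 - 5/(13 + 0) = -90 - 5/13 = -1175/13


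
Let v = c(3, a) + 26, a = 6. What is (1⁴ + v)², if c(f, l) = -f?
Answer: 576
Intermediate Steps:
v = 23 (v = -1*3 + 26 = -3 + 26 = 23)
(1⁴ + v)² = (1⁴ + 23)² = (1 + 23)² = 24² = 576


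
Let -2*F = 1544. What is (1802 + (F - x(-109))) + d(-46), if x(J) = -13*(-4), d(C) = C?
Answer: 932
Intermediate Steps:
F = -772 (F = -½*1544 = -772)
x(J) = 52
(1802 + (F - x(-109))) + d(-46) = (1802 + (-772 - 1*52)) - 46 = (1802 + (-772 - 52)) - 46 = (1802 - 824) - 46 = 978 - 46 = 932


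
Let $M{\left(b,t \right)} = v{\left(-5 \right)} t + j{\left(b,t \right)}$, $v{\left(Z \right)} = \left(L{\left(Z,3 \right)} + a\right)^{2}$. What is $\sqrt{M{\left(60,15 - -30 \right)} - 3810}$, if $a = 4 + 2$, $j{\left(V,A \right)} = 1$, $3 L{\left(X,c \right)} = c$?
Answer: $2 i \sqrt{401} \approx 40.05 i$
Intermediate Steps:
$L{\left(X,c \right)} = \frac{c}{3}$
$a = 6$
$v{\left(Z \right)} = 49$ ($v{\left(Z \right)} = \left(\frac{1}{3} \cdot 3 + 6\right)^{2} = \left(1 + 6\right)^{2} = 7^{2} = 49$)
$M{\left(b,t \right)} = 1 + 49 t$ ($M{\left(b,t \right)} = 49 t + 1 = 1 + 49 t$)
$\sqrt{M{\left(60,15 - -30 \right)} - 3810} = \sqrt{\left(1 + 49 \left(15 - -30\right)\right) - 3810} = \sqrt{\left(1 + 49 \left(15 + 30\right)\right) - 3810} = \sqrt{\left(1 + 49 \cdot 45\right) - 3810} = \sqrt{\left(1 + 2205\right) - 3810} = \sqrt{2206 - 3810} = \sqrt{-1604} = 2 i \sqrt{401}$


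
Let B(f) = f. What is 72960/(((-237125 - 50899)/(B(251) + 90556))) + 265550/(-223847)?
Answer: -61796885433710/2686387847 ≈ -23004.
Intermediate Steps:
72960/(((-237125 - 50899)/(B(251) + 90556))) + 265550/(-223847) = 72960/(((-237125 - 50899)/(251 + 90556))) + 265550/(-223847) = 72960/((-288024/90807)) + 265550*(-1/223847) = 72960/((-288024*1/90807)) - 265550/223847 = 72960/(-96008/30269) - 265550/223847 = 72960*(-30269/96008) - 265550/223847 = -276053280/12001 - 265550/223847 = -61796885433710/2686387847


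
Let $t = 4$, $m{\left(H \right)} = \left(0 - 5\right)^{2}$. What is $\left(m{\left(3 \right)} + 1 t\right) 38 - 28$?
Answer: $1074$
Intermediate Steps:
$m{\left(H \right)} = 25$ ($m{\left(H \right)} = \left(-5\right)^{2} = 25$)
$\left(m{\left(3 \right)} + 1 t\right) 38 - 28 = \left(25 + 1 \cdot 4\right) 38 - 28 = \left(25 + 4\right) 38 - 28 = 29 \cdot 38 - 28 = 1102 - 28 = 1074$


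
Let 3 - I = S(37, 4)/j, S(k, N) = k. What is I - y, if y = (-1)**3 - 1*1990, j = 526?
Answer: 1048807/526 ≈ 1993.9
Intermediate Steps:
I = 1541/526 (I = 3 - 37/526 = 1541/526 ≈ 2.9297)
y = -1991 (y = -1 - 1990 = -1991)
I - y = 1541/526 - 1*(-1991) = 1541/526 + 1991 = 1048807/526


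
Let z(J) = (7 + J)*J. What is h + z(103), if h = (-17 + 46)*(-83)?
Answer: 8923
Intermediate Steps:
z(J) = J*(7 + J)
h = -2407 (h = 29*(-83) = -2407)
h + z(103) = -2407 + 103*(7 + 103) = -2407 + 103*110 = -2407 + 11330 = 8923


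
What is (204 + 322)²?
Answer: 276676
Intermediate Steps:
(204 + 322)² = 526² = 276676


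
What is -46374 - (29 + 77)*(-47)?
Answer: -41392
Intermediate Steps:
-46374 - (29 + 77)*(-47) = -46374 - 106*(-47) = -46374 - 1*(-4982) = -46374 + 4982 = -41392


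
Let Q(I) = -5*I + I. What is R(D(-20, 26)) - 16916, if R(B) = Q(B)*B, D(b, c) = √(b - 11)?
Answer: -16792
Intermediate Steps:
Q(I) = -4*I
D(b, c) = √(-11 + b)
R(B) = -4*B² (R(B) = (-4*B)*B = -4*B²)
R(D(-20, 26)) - 16916 = -4*(√(-11 - 20))² - 16916 = -4*(√(-31))² - 16916 = -4*(I*√31)² - 16916 = -4*(-31) - 16916 = 124 - 16916 = -16792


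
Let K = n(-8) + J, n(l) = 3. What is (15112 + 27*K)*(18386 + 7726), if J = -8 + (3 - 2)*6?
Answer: 395309568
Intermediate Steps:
J = -2 (J = -8 + 1*6 = -8 + 6 = -2)
K = 1 (K = 3 - 2 = 1)
(15112 + 27*K)*(18386 + 7726) = (15112 + 27*1)*(18386 + 7726) = (15112 + 27)*26112 = 15139*26112 = 395309568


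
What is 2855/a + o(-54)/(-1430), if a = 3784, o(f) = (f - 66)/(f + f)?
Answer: 333691/442728 ≈ 0.75372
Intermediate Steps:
o(f) = (-66 + f)/(2*f) (o(f) = (-66 + f)/((2*f)) = (-66 + f)*(1/(2*f)) = (-66 + f)/(2*f))
2855/a + o(-54)/(-1430) = 2855/3784 + ((½)*(-66 - 54)/(-54))/(-1430) = 2855*(1/3784) + ((½)*(-1/54)*(-120))*(-1/1430) = 2855/3784 + (10/9)*(-1/1430) = 2855/3784 - 1/1287 = 333691/442728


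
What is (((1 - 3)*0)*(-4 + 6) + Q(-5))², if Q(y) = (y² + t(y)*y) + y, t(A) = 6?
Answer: 100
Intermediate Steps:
Q(y) = y² + 7*y (Q(y) = (y² + 6*y) + y = y² + 7*y)
(((1 - 3)*0)*(-4 + 6) + Q(-5))² = (((1 - 3)*0)*(-4 + 6) - 5*(7 - 5))² = (-2*0*2 - 5*2)² = (0*2 - 10)² = (0 - 10)² = (-10)² = 100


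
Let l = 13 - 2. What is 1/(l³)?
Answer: 1/1331 ≈ 0.00075131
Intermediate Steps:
l = 11
1/(l³) = 1/(11³) = 1/1331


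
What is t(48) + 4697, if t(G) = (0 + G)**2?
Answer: 7001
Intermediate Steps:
t(G) = G**2
t(48) + 4697 = 48**2 + 4697 = 2304 + 4697 = 7001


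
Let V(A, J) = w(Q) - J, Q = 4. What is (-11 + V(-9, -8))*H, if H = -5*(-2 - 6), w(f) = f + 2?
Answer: 120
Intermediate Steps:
w(f) = 2 + f
V(A, J) = 6 - J (V(A, J) = (2 + 4) - J = 6 - J)
H = 40 (H = -5*(-8) = 40)
(-11 + V(-9, -8))*H = (-11 + (6 - 1*(-8)))*40 = (-11 + (6 + 8))*40 = (-11 + 14)*40 = 3*40 = 120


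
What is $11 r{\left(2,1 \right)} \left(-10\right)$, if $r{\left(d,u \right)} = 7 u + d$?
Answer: $-990$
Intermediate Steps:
$r{\left(d,u \right)} = d + 7 u$
$11 r{\left(2,1 \right)} \left(-10\right) = 11 \left(2 + 7 \cdot 1\right) \left(-10\right) = 11 \left(2 + 7\right) \left(-10\right) = 11 \cdot 9 \left(-10\right) = 99 \left(-10\right) = -990$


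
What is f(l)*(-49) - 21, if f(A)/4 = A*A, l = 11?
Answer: -23737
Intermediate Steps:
f(A) = 4*A² (f(A) = 4*(A*A) = 4*A²)
f(l)*(-49) - 21 = (4*11²)*(-49) - 21 = (4*121)*(-49) - 21 = 484*(-49) - 21 = -23716 - 21 = -23737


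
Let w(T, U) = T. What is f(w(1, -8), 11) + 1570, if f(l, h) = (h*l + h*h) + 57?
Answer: 1759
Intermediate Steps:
f(l, h) = 57 + h² + h*l (f(l, h) = (h*l + h²) + 57 = (h² + h*l) + 57 = 57 + h² + h*l)
f(w(1, -8), 11) + 1570 = (57 + 11² + 11*1) + 1570 = (57 + 121 + 11) + 1570 = 189 + 1570 = 1759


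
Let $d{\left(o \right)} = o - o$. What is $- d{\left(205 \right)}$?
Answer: $0$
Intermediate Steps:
$d{\left(o \right)} = 0$
$- d{\left(205 \right)} = \left(-1\right) 0 = 0$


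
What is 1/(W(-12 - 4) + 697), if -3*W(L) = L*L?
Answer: 3/1835 ≈ 0.0016349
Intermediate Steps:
W(L) = -L**2/3 (W(L) = -L*L/3 = -L**2/3)
1/(W(-12 - 4) + 697) = 1/(-(-12 - 4)**2/3 + 697) = 1/(-1/3*(-16)**2 + 697) = 1/(-1/3*256 + 697) = 1/(-256/3 + 697) = 1/(1835/3) = 3/1835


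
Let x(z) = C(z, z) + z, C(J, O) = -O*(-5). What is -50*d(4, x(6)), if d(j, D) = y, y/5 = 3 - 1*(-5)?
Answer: -2000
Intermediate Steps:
C(J, O) = 5*O
y = 40 (y = 5*(3 - 1*(-5)) = 5*(3 + 5) = 5*8 = 40)
x(z) = 6*z (x(z) = 5*z + z = 6*z)
d(j, D) = 40
-50*d(4, x(6)) = -50*40 = -2000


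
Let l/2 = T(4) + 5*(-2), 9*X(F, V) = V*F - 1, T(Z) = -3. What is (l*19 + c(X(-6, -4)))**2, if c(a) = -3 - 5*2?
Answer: 257049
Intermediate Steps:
X(F, V) = -1/9 + F*V/9 (X(F, V) = (V*F - 1)/9 = (F*V - 1)/9 = (-1 + F*V)/9 = -1/9 + F*V/9)
l = -26 (l = 2*(-3 + 5*(-2)) = 2*(-3 - 10) = 2*(-13) = -26)
c(a) = -13 (c(a) = -3 - 10 = -13)
(l*19 + c(X(-6, -4)))**2 = (-26*19 - 13)**2 = (-494 - 13)**2 = (-507)**2 = 257049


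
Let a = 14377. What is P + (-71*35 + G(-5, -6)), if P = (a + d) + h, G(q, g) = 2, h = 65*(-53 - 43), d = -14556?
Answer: -8902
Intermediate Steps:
h = -6240 (h = 65*(-96) = -6240)
P = -6419 (P = (14377 - 14556) - 6240 = -179 - 6240 = -6419)
P + (-71*35 + G(-5, -6)) = -6419 + (-71*35 + 2) = -6419 + (-2485 + 2) = -6419 - 2483 = -8902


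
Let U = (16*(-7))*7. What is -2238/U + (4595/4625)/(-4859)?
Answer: 5029069177/1761873400 ≈ 2.8544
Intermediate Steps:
U = -784 (U = -112*7 = -784)
-2238/U + (4595/4625)/(-4859) = -2238/(-784) + (4595/4625)/(-4859) = -2238*(-1/784) + (4595*(1/4625))*(-1/4859) = 1119/392 + (919/925)*(-1/4859) = 1119/392 - 919/4494575 = 5029069177/1761873400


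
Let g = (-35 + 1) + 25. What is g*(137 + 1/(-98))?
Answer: -120825/98 ≈ -1232.9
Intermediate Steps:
g = -9 (g = -34 + 25 = -9)
g*(137 + 1/(-98)) = -9*(137 + 1/(-98)) = -9*(137 - 1/98) = -9*13425/98 = -120825/98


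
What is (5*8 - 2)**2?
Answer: 1444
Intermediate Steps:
(5*8 - 2)**2 = (40 - 2)**2 = 38**2 = 1444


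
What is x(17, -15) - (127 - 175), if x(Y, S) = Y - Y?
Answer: 48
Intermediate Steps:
x(Y, S) = 0
x(17, -15) - (127 - 175) = 0 - (127 - 175) = 0 - 1*(-48) = 0 + 48 = 48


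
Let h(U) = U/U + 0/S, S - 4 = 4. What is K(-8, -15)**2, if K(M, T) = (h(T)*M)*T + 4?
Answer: 15376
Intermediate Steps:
S = 8 (S = 4 + 4 = 8)
h(U) = 1 (h(U) = U/U + 0/8 = 1 + 0*(1/8) = 1 + 0 = 1)
K(M, T) = 4 + M*T (K(M, T) = (1*M)*T + 4 = M*T + 4 = 4 + M*T)
K(-8, -15)**2 = (4 - 8*(-15))**2 = (4 + 120)**2 = 124**2 = 15376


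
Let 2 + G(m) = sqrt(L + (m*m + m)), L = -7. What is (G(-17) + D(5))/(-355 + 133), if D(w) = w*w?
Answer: -23/222 - sqrt(265)/222 ≈ -0.17693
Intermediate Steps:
G(m) = -2 + sqrt(-7 + m + m**2) (G(m) = -2 + sqrt(-7 + (m*m + m)) = -2 + sqrt(-7 + (m**2 + m)) = -2 + sqrt(-7 + (m + m**2)) = -2 + sqrt(-7 + m + m**2))
D(w) = w**2
(G(-17) + D(5))/(-355 + 133) = ((-2 + sqrt(-7 - 17 + (-17)**2)) + 5**2)/(-355 + 133) = ((-2 + sqrt(-7 - 17 + 289)) + 25)/(-222) = ((-2 + sqrt(265)) + 25)*(-1/222) = (23 + sqrt(265))*(-1/222) = -23/222 - sqrt(265)/222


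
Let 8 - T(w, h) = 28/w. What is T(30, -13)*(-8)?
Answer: -848/15 ≈ -56.533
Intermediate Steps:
T(w, h) = 8 - 28/w
T(30, -13)*(-8) = (8 - 28/30)*(-8) = (8 - 28*1/30)*(-8) = (8 - 14/15)*(-8) = (106/15)*(-8) = -848/15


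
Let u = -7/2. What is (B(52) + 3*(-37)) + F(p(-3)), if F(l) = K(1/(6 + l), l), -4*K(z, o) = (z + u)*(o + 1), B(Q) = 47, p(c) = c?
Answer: -787/12 ≈ -65.583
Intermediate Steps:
u = -7/2 (u = -7*½ = -7/2 ≈ -3.5000)
K(z, o) = -(1 + o)*(-7/2 + z)/4 (K(z, o) = -(z - 7/2)*(o + 1)/4 = -(-7/2 + z)*(1 + o)/4 = -(1 + o)*(-7/2 + z)/4)
F(l) = 7/8 - 1/(4*(6 + l)) + 7*l/8 - l/(4*(6 + l))
(B(52) + 3*(-37)) + F(p(-3)) = (47 + 3*(-37)) + (40 + 7*(-3)² + 47*(-3))/(8*(6 - 3)) = (47 - 111) + (⅛)*(40 + 7*9 - 141)/3 = -64 + (⅛)*(⅓)*(40 + 63 - 141) = -64 + (⅛)*(⅓)*(-38) = -64 - 19/12 = -787/12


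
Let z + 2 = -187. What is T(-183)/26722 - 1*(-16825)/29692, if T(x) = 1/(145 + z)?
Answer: 4945566727/8727725864 ≈ 0.56665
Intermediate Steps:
z = -189 (z = -2 - 187 = -189)
T(x) = -1/44 (T(x) = 1/(145 - 189) = 1/(-44) = -1/44)
T(-183)/26722 - 1*(-16825)/29692 = -1/44/26722 - 1*(-16825)/29692 = -1/44*1/26722 + 16825*(1/29692) = -1/1175768 + 16825/29692 = 4945566727/8727725864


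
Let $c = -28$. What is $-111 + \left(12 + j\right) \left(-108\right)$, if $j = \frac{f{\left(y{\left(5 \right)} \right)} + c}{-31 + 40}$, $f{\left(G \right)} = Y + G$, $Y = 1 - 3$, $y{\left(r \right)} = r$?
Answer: $-1107$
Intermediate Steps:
$Y = -2$ ($Y = 1 - 3 = -2$)
$f{\left(G \right)} = -2 + G$
$j = - \frac{25}{9}$ ($j = \frac{\left(-2 + 5\right) - 28}{-31 + 40} = \frac{3 - 28}{9} = \left(-25\right) \frac{1}{9} = - \frac{25}{9} \approx -2.7778$)
$-111 + \left(12 + j\right) \left(-108\right) = -111 + \left(12 - \frac{25}{9}\right) \left(-108\right) = -111 + \frac{83}{9} \left(-108\right) = -111 - 996 = -1107$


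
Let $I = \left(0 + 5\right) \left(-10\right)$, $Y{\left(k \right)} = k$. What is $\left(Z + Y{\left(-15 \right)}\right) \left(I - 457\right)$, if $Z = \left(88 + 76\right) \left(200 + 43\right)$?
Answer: $-20197359$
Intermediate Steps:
$I = -50$ ($I = 5 \left(-10\right) = -50$)
$Z = 39852$ ($Z = 164 \cdot 243 = 39852$)
$\left(Z + Y{\left(-15 \right)}\right) \left(I - 457\right) = \left(39852 - 15\right) \left(-50 - 457\right) = 39837 \left(-507\right) = -20197359$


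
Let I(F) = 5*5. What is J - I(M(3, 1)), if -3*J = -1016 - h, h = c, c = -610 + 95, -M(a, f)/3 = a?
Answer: 142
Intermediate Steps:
M(a, f) = -3*a
c = -515
h = -515
I(F) = 25
J = 167 (J = -(-1016 - 1*(-515))/3 = -(-1016 + 515)/3 = -⅓*(-501) = 167)
J - I(M(3, 1)) = 167 - 1*25 = 167 - 25 = 142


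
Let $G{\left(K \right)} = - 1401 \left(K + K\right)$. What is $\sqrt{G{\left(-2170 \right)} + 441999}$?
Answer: $\sqrt{6522339} \approx 2553.9$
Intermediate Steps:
$G{\left(K \right)} = - 2802 K$ ($G{\left(K \right)} = - 1401 \cdot 2 K = - 2802 K$)
$\sqrt{G{\left(-2170 \right)} + 441999} = \sqrt{\left(-2802\right) \left(-2170\right) + 441999} = \sqrt{6080340 + 441999} = \sqrt{6522339}$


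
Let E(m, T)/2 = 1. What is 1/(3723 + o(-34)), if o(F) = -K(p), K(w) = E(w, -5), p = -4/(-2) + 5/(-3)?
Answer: 1/3721 ≈ 0.00026874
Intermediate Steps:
p = ⅓ (p = -4*(-½) + 5*(-⅓) = 2 - 5/3 = ⅓ ≈ 0.33333)
E(m, T) = 2 (E(m, T) = 2*1 = 2)
K(w) = 2
o(F) = -2 (o(F) = -1*2 = -2)
1/(3723 + o(-34)) = 1/(3723 - 2) = 1/3721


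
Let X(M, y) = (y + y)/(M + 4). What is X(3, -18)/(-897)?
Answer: 12/2093 ≈ 0.0057334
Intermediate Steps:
X(M, y) = 2*y/(4 + M) (X(M, y) = (2*y)/(4 + M) = 2*y/(4 + M))
X(3, -18)/(-897) = (2*(-18)/(4 + 3))/(-897) = (2*(-18)/7)*(-1/897) = (2*(-18)*(⅐))*(-1/897) = -36/7*(-1/897) = 12/2093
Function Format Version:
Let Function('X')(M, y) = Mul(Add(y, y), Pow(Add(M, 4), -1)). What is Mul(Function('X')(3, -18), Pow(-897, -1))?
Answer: Rational(12, 2093) ≈ 0.0057334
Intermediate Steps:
Function('X')(M, y) = Mul(2, y, Pow(Add(4, M), -1)) (Function('X')(M, y) = Mul(Mul(2, y), Pow(Add(4, M), -1)) = Mul(2, y, Pow(Add(4, M), -1)))
Mul(Function('X')(3, -18), Pow(-897, -1)) = Mul(Mul(2, -18, Pow(Add(4, 3), -1)), Pow(-897, -1)) = Mul(Mul(2, -18, Pow(7, -1)), Rational(-1, 897)) = Mul(Mul(2, -18, Rational(1, 7)), Rational(-1, 897)) = Mul(Rational(-36, 7), Rational(-1, 897)) = Rational(12, 2093)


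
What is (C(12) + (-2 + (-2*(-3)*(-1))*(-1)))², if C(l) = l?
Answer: 256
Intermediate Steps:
(C(12) + (-2 + (-2*(-3)*(-1))*(-1)))² = (12 + (-2 + (-2*(-3)*(-1))*(-1)))² = (12 + (-2 + (6*(-1))*(-1)))² = (12 + (-2 - 6*(-1)))² = (12 + (-2 + 6))² = (12 + 4)² = 16² = 256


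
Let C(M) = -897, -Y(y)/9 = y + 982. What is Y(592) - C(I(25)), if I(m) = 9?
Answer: -13269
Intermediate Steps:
Y(y) = -8838 - 9*y (Y(y) = -9*(y + 982) = -9*(982 + y) = -8838 - 9*y)
Y(592) - C(I(25)) = (-8838 - 9*592) - 1*(-897) = (-8838 - 5328) + 897 = -14166 + 897 = -13269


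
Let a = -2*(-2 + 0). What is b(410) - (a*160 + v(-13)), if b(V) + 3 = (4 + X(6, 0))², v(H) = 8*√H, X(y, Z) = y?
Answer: -543 - 8*I*√13 ≈ -543.0 - 28.844*I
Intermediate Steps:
a = 4 (a = -2*(-2) = 4)
b(V) = 97 (b(V) = -3 + (4 + 6)² = -3 + 10² = -3 + 100 = 97)
b(410) - (a*160 + v(-13)) = 97 - (4*160 + 8*√(-13)) = 97 - (640 + 8*(I*√13)) = 97 - (640 + 8*I*√13) = 97 + (-640 - 8*I*√13) = -543 - 8*I*√13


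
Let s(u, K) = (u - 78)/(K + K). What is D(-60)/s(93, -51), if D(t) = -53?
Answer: 1802/5 ≈ 360.40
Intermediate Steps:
s(u, K) = (-78 + u)/(2*K) (s(u, K) = (-78 + u)/((2*K)) = (-78 + u)*(1/(2*K)) = (-78 + u)/(2*K))
D(-60)/s(93, -51) = -53*(-102/(-78 + 93)) = -53/((½)*(-1/51)*15) = -53/(-5/34) = -53*(-34/5) = 1802/5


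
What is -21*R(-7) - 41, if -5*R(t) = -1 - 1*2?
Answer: -268/5 ≈ -53.600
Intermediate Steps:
R(t) = ⅗ (R(t) = -(-1 - 1*2)/5 = -(-1 - 2)/5 = -⅕*(-3) = ⅗)
-21*R(-7) - 41 = -21*⅗ - 41 = -63/5 - 41 = -268/5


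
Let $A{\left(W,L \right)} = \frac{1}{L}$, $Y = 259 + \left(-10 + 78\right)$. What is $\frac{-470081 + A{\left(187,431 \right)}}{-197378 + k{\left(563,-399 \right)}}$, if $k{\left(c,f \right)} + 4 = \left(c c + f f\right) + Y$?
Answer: $- \frac{40520982}{24059713} \approx -1.6842$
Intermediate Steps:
$Y = 327$ ($Y = 259 + 68 = 327$)
$k{\left(c,f \right)} = 323 + c^{2} + f^{2}$ ($k{\left(c,f \right)} = -4 + \left(\left(c c + f f\right) + 327\right) = -4 + \left(\left(c^{2} + f^{2}\right) + 327\right) = -4 + \left(327 + c^{2} + f^{2}\right) = 323 + c^{2} + f^{2}$)
$\frac{-470081 + A{\left(187,431 \right)}}{-197378 + k{\left(563,-399 \right)}} = \frac{-470081 + \frac{1}{431}}{-197378 + \left(323 + 563^{2} + \left(-399\right)^{2}\right)} = \frac{-470081 + \frac{1}{431}}{-197378 + \left(323 + 316969 + 159201\right)} = - \frac{202604910}{431 \left(-197378 + 476493\right)} = - \frac{202604910}{431 \cdot 279115} = \left(- \frac{202604910}{431}\right) \frac{1}{279115} = - \frac{40520982}{24059713}$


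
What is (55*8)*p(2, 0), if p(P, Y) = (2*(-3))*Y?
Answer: 0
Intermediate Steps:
p(P, Y) = -6*Y
(55*8)*p(2, 0) = (55*8)*(-6*0) = 440*0 = 0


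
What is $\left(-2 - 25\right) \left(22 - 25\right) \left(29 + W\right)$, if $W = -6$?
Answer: $1863$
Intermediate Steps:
$\left(-2 - 25\right) \left(22 - 25\right) \left(29 + W\right) = \left(-2 - 25\right) \left(22 - 25\right) \left(29 - 6\right) = \left(-27\right) \left(-3\right) 23 = 81 \cdot 23 = 1863$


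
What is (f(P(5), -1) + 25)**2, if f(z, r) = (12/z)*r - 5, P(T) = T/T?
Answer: 64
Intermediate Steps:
P(T) = 1
f(z, r) = -5 + 12*r/z (f(z, r) = 12*r/z - 5 = -5 + 12*r/z)
(f(P(5), -1) + 25)**2 = ((-5 + 12*(-1)/1) + 25)**2 = ((-5 + 12*(-1)*1) + 25)**2 = ((-5 - 12) + 25)**2 = (-17 + 25)**2 = 8**2 = 64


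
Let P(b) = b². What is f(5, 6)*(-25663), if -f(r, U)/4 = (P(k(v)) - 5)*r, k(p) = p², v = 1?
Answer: -2053040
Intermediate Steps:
f(r, U) = 16*r (f(r, U) = -4*((1²)² - 5)*r = -4*(1² - 5)*r = -4*(1 - 5)*r = -(-16)*r = 16*r)
f(5, 6)*(-25663) = (16*5)*(-25663) = 80*(-25663) = -2053040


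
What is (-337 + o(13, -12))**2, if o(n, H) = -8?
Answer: 119025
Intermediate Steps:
(-337 + o(13, -12))**2 = (-337 - 8)**2 = (-345)**2 = 119025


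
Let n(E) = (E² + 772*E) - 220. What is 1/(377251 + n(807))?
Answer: 1/1651284 ≈ 6.0559e-7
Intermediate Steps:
n(E) = -220 + E² + 772*E
1/(377251 + n(807)) = 1/(377251 + (-220 + 807² + 772*807)) = 1/(377251 + (-220 + 651249 + 623004)) = 1/(377251 + 1274033) = 1/1651284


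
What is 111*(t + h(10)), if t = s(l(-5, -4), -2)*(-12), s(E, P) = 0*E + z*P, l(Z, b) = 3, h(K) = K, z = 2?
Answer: 6438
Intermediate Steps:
s(E, P) = 2*P (s(E, P) = 0*E + 2*P = 0 + 2*P = 2*P)
t = 48 (t = (2*(-2))*(-12) = -4*(-12) = 48)
111*(t + h(10)) = 111*(48 + 10) = 111*58 = 6438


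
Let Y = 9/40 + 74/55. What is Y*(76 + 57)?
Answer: 91903/440 ≈ 208.87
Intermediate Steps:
Y = 691/440 (Y = 9*(1/40) + 74*(1/55) = 9/40 + 74/55 = 691/440 ≈ 1.5705)
Y*(76 + 57) = 691*(76 + 57)/440 = (691/440)*133 = 91903/440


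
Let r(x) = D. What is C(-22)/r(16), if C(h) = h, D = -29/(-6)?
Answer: -132/29 ≈ -4.5517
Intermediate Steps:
D = 29/6 (D = -29*(-1/6) = 29/6 ≈ 4.8333)
r(x) = 29/6
C(-22)/r(16) = -22/29/6 = -22*6/29 = -132/29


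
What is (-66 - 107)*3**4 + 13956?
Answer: -57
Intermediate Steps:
(-66 - 107)*3**4 + 13956 = -173*81 + 13956 = -14013 + 13956 = -57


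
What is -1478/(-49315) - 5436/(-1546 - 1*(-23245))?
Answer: -26222802/118898465 ≈ -0.22055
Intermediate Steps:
-1478/(-49315) - 5436/(-1546 - 1*(-23245)) = -1478*(-1/49315) - 5436/(-1546 + 23245) = 1478/49315 - 5436/21699 = 1478/49315 - 5436*1/21699 = 1478/49315 - 604/2411 = -26222802/118898465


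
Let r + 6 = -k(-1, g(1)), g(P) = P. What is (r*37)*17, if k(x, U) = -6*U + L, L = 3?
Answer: -1887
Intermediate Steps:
k(x, U) = 3 - 6*U (k(x, U) = -6*U + 3 = 3 - 6*U)
r = -3 (r = -6 - (3 - 6*1) = -6 - (3 - 6) = -6 - 1*(-3) = -6 + 3 = -3)
(r*37)*17 = -3*37*17 = -111*17 = -1887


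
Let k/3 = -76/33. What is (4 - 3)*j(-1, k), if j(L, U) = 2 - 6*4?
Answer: -22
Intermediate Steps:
k = -76/11 (k = 3*(-76/33) = -76/11 ≈ -6.9091)
j(L, U) = -22 (j(L, U) = 2 - 24 = -22)
(4 - 3)*j(-1, k) = (4 - 3)*(-22) = 1*(-22) = -22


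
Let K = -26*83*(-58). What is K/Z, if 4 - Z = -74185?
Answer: 125164/74189 ≈ 1.6871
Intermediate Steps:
Z = 74189 (Z = 4 - 1*(-74185) = 4 + 74185 = 74189)
K = 125164 (K = -2158*(-58) = 125164)
K/Z = 125164/74189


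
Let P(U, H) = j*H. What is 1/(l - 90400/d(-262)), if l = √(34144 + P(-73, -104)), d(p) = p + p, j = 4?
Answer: -370075/8505776 + 17161*√527/8505776 ≈ 0.0028076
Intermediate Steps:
d(p) = 2*p
P(U, H) = 4*H
l = 8*√527 (l = √(34144 + 4*(-104)) = √(34144 - 416) = √33728 = 8*√527 ≈ 183.65)
1/(l - 90400/d(-262)) = 1/(8*√527 - 90400/(2*(-262))) = 1/(8*√527 - 90400/(-524)) = 1/(8*√527 - 90400*(-1/524)) = 1/(8*√527 + 22600/131) = 1/(22600/131 + 8*√527)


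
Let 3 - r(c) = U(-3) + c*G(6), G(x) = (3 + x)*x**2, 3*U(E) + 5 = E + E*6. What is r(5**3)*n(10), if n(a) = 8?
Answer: -971720/3 ≈ -3.2391e+5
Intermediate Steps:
U(E) = -5/3 + 7*E/3 (U(E) = -5/3 + (E + E*6)/3 = -5/3 + (E + 6*E)/3 = -5/3 + (7*E)/3 = -5/3 + 7*E/3)
G(x) = x**2*(3 + x)
r(c) = 35/3 - 324*c (r(c) = 3 - ((-5/3 + (7/3)*(-3)) + c*(6**2*(3 + 6))) = 3 - ((-5/3 - 7) + c*(36*9)) = 3 - (-26/3 + c*324) = 3 - (-26/3 + 324*c) = 3 + (26/3 - 324*c) = 35/3 - 324*c)
r(5**3)*n(10) = (35/3 - 324*5**3)*8 = (35/3 - 324*125)*8 = (35/3 - 40500)*8 = -121465/3*8 = -971720/3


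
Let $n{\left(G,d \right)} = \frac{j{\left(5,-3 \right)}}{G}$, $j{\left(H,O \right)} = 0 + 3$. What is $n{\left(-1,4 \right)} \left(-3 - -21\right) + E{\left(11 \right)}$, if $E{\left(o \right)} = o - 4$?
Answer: $-47$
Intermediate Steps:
$E{\left(o \right)} = -4 + o$
$j{\left(H,O \right)} = 3$
$n{\left(G,d \right)} = \frac{3}{G}$
$n{\left(-1,4 \right)} \left(-3 - -21\right) + E{\left(11 \right)} = \frac{3}{-1} \left(-3 - -21\right) + \left(-4 + 11\right) = 3 \left(-1\right) \left(-3 + 21\right) + 7 = \left(-3\right) 18 + 7 = -54 + 7 = -47$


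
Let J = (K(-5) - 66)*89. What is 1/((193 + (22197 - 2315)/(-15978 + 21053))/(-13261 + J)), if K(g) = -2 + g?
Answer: -33423950/333119 ≈ -100.34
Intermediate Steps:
J = -6497 (J = ((-2 - 5) - 66)*89 = (-7 - 66)*89 = -73*89 = -6497)
1/((193 + (22197 - 2315)/(-15978 + 21053))/(-13261 + J)) = 1/((193 + (22197 - 2315)/(-15978 + 21053))/(-13261 - 6497)) = 1/((193 + 19882/5075)/(-19758)) = 1/((193 + 19882*(1/5075))*(-1/19758)) = 1/((193 + 19882/5075)*(-1/19758)) = 1/((999357/5075)*(-1/19758)) = 1/(-333119/33423950) = -33423950/333119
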